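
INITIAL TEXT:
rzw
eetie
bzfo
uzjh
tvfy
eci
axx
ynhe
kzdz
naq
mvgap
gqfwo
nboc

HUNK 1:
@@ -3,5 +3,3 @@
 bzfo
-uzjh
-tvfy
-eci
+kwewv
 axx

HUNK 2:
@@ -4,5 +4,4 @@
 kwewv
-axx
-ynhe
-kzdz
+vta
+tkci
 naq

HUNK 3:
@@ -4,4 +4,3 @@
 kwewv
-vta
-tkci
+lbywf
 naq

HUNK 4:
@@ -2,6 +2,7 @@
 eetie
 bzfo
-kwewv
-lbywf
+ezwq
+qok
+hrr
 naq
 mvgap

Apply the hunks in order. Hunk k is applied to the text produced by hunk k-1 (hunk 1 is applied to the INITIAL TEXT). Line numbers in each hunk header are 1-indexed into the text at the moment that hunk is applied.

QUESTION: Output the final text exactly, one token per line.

Hunk 1: at line 3 remove [uzjh,tvfy,eci] add [kwewv] -> 11 lines: rzw eetie bzfo kwewv axx ynhe kzdz naq mvgap gqfwo nboc
Hunk 2: at line 4 remove [axx,ynhe,kzdz] add [vta,tkci] -> 10 lines: rzw eetie bzfo kwewv vta tkci naq mvgap gqfwo nboc
Hunk 3: at line 4 remove [vta,tkci] add [lbywf] -> 9 lines: rzw eetie bzfo kwewv lbywf naq mvgap gqfwo nboc
Hunk 4: at line 2 remove [kwewv,lbywf] add [ezwq,qok,hrr] -> 10 lines: rzw eetie bzfo ezwq qok hrr naq mvgap gqfwo nboc

Answer: rzw
eetie
bzfo
ezwq
qok
hrr
naq
mvgap
gqfwo
nboc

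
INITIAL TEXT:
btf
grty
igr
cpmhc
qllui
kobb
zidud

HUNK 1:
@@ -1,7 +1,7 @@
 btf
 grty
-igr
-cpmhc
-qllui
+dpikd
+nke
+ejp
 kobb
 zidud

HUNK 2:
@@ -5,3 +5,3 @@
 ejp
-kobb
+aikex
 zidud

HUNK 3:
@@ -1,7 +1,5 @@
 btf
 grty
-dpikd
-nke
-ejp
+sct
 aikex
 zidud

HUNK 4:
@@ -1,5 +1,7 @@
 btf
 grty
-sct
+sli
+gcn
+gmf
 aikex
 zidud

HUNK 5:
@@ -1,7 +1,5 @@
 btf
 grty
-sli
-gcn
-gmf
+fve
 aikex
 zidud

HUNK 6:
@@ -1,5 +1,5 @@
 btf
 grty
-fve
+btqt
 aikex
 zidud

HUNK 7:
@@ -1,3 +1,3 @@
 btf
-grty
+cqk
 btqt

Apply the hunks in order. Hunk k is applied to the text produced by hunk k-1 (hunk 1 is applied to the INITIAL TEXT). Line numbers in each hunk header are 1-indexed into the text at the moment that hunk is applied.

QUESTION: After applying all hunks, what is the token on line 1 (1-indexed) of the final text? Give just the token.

Answer: btf

Derivation:
Hunk 1: at line 1 remove [igr,cpmhc,qllui] add [dpikd,nke,ejp] -> 7 lines: btf grty dpikd nke ejp kobb zidud
Hunk 2: at line 5 remove [kobb] add [aikex] -> 7 lines: btf grty dpikd nke ejp aikex zidud
Hunk 3: at line 1 remove [dpikd,nke,ejp] add [sct] -> 5 lines: btf grty sct aikex zidud
Hunk 4: at line 1 remove [sct] add [sli,gcn,gmf] -> 7 lines: btf grty sli gcn gmf aikex zidud
Hunk 5: at line 1 remove [sli,gcn,gmf] add [fve] -> 5 lines: btf grty fve aikex zidud
Hunk 6: at line 1 remove [fve] add [btqt] -> 5 lines: btf grty btqt aikex zidud
Hunk 7: at line 1 remove [grty] add [cqk] -> 5 lines: btf cqk btqt aikex zidud
Final line 1: btf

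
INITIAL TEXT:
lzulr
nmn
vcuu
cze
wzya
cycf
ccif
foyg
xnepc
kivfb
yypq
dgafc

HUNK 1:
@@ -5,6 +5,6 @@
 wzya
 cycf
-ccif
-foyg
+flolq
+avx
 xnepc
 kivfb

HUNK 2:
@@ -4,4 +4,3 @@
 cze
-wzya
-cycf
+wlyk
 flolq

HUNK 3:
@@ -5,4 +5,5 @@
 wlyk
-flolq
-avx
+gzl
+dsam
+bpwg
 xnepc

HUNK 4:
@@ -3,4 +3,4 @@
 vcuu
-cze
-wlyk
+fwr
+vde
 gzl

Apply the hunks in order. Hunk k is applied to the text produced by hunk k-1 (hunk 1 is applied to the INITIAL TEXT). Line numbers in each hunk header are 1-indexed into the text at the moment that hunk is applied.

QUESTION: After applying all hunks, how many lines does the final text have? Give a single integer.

Hunk 1: at line 5 remove [ccif,foyg] add [flolq,avx] -> 12 lines: lzulr nmn vcuu cze wzya cycf flolq avx xnepc kivfb yypq dgafc
Hunk 2: at line 4 remove [wzya,cycf] add [wlyk] -> 11 lines: lzulr nmn vcuu cze wlyk flolq avx xnepc kivfb yypq dgafc
Hunk 3: at line 5 remove [flolq,avx] add [gzl,dsam,bpwg] -> 12 lines: lzulr nmn vcuu cze wlyk gzl dsam bpwg xnepc kivfb yypq dgafc
Hunk 4: at line 3 remove [cze,wlyk] add [fwr,vde] -> 12 lines: lzulr nmn vcuu fwr vde gzl dsam bpwg xnepc kivfb yypq dgafc
Final line count: 12

Answer: 12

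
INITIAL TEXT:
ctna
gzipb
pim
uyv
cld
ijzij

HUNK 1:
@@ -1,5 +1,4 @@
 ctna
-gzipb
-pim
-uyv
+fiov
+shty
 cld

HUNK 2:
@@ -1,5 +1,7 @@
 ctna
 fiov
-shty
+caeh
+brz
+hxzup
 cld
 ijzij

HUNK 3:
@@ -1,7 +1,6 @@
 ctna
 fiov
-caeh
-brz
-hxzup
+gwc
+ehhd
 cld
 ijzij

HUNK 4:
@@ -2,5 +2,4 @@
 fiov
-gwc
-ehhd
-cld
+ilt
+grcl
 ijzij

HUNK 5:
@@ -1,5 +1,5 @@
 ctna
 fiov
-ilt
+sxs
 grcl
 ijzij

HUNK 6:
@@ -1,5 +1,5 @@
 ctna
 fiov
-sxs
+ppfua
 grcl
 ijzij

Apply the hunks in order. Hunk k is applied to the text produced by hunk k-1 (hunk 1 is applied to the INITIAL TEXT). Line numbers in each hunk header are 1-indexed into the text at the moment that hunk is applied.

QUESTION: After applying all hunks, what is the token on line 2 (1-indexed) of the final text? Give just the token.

Hunk 1: at line 1 remove [gzipb,pim,uyv] add [fiov,shty] -> 5 lines: ctna fiov shty cld ijzij
Hunk 2: at line 1 remove [shty] add [caeh,brz,hxzup] -> 7 lines: ctna fiov caeh brz hxzup cld ijzij
Hunk 3: at line 1 remove [caeh,brz,hxzup] add [gwc,ehhd] -> 6 lines: ctna fiov gwc ehhd cld ijzij
Hunk 4: at line 2 remove [gwc,ehhd,cld] add [ilt,grcl] -> 5 lines: ctna fiov ilt grcl ijzij
Hunk 5: at line 1 remove [ilt] add [sxs] -> 5 lines: ctna fiov sxs grcl ijzij
Hunk 6: at line 1 remove [sxs] add [ppfua] -> 5 lines: ctna fiov ppfua grcl ijzij
Final line 2: fiov

Answer: fiov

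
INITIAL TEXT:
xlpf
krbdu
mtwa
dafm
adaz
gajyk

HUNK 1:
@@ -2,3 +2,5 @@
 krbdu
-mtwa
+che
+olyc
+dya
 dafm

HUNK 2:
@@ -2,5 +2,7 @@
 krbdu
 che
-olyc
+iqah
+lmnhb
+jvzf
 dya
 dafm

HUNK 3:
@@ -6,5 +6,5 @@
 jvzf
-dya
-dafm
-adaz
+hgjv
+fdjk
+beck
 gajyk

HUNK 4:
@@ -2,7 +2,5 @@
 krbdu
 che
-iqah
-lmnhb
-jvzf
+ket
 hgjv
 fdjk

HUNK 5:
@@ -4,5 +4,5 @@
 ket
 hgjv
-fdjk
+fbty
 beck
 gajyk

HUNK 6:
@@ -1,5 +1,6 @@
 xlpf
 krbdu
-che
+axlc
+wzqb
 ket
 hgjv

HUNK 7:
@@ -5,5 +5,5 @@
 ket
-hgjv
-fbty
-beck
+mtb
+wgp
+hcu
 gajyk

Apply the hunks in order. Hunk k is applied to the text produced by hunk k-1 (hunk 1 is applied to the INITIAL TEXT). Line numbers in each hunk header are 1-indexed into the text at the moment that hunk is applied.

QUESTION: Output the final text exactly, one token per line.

Hunk 1: at line 2 remove [mtwa] add [che,olyc,dya] -> 8 lines: xlpf krbdu che olyc dya dafm adaz gajyk
Hunk 2: at line 2 remove [olyc] add [iqah,lmnhb,jvzf] -> 10 lines: xlpf krbdu che iqah lmnhb jvzf dya dafm adaz gajyk
Hunk 3: at line 6 remove [dya,dafm,adaz] add [hgjv,fdjk,beck] -> 10 lines: xlpf krbdu che iqah lmnhb jvzf hgjv fdjk beck gajyk
Hunk 4: at line 2 remove [iqah,lmnhb,jvzf] add [ket] -> 8 lines: xlpf krbdu che ket hgjv fdjk beck gajyk
Hunk 5: at line 4 remove [fdjk] add [fbty] -> 8 lines: xlpf krbdu che ket hgjv fbty beck gajyk
Hunk 6: at line 1 remove [che] add [axlc,wzqb] -> 9 lines: xlpf krbdu axlc wzqb ket hgjv fbty beck gajyk
Hunk 7: at line 5 remove [hgjv,fbty,beck] add [mtb,wgp,hcu] -> 9 lines: xlpf krbdu axlc wzqb ket mtb wgp hcu gajyk

Answer: xlpf
krbdu
axlc
wzqb
ket
mtb
wgp
hcu
gajyk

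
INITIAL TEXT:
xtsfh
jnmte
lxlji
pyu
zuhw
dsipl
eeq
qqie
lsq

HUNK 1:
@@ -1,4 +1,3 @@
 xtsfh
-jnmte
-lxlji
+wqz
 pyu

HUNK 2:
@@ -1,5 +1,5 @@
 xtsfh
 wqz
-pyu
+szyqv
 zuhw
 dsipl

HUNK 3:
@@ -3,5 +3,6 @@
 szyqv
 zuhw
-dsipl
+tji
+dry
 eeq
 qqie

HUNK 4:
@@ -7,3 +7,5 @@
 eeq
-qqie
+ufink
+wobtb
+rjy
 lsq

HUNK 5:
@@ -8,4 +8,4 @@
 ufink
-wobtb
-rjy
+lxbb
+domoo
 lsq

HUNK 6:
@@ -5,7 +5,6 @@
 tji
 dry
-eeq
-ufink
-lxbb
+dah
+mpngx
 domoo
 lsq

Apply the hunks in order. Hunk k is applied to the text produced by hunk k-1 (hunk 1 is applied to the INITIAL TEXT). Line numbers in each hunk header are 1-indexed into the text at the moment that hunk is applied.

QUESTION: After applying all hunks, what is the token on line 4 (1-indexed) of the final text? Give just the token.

Hunk 1: at line 1 remove [jnmte,lxlji] add [wqz] -> 8 lines: xtsfh wqz pyu zuhw dsipl eeq qqie lsq
Hunk 2: at line 1 remove [pyu] add [szyqv] -> 8 lines: xtsfh wqz szyqv zuhw dsipl eeq qqie lsq
Hunk 3: at line 3 remove [dsipl] add [tji,dry] -> 9 lines: xtsfh wqz szyqv zuhw tji dry eeq qqie lsq
Hunk 4: at line 7 remove [qqie] add [ufink,wobtb,rjy] -> 11 lines: xtsfh wqz szyqv zuhw tji dry eeq ufink wobtb rjy lsq
Hunk 5: at line 8 remove [wobtb,rjy] add [lxbb,domoo] -> 11 lines: xtsfh wqz szyqv zuhw tji dry eeq ufink lxbb domoo lsq
Hunk 6: at line 5 remove [eeq,ufink,lxbb] add [dah,mpngx] -> 10 lines: xtsfh wqz szyqv zuhw tji dry dah mpngx domoo lsq
Final line 4: zuhw

Answer: zuhw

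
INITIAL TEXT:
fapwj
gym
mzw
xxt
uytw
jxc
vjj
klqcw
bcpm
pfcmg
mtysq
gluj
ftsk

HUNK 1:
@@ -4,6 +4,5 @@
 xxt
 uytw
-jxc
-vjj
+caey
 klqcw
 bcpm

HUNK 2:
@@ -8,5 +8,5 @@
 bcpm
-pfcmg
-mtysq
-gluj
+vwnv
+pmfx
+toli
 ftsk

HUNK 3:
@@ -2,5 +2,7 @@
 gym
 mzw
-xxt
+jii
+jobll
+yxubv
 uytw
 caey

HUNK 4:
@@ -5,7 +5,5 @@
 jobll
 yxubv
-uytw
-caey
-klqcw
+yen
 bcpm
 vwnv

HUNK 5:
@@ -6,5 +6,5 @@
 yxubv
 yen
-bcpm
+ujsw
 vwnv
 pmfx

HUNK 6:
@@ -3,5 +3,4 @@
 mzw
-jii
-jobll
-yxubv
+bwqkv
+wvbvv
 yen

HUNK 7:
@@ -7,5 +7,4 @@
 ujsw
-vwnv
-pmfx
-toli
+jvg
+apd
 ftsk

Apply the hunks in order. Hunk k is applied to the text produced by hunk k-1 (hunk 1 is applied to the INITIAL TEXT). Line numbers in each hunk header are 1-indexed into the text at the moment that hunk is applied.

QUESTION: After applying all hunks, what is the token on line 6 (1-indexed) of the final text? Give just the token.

Hunk 1: at line 4 remove [jxc,vjj] add [caey] -> 12 lines: fapwj gym mzw xxt uytw caey klqcw bcpm pfcmg mtysq gluj ftsk
Hunk 2: at line 8 remove [pfcmg,mtysq,gluj] add [vwnv,pmfx,toli] -> 12 lines: fapwj gym mzw xxt uytw caey klqcw bcpm vwnv pmfx toli ftsk
Hunk 3: at line 2 remove [xxt] add [jii,jobll,yxubv] -> 14 lines: fapwj gym mzw jii jobll yxubv uytw caey klqcw bcpm vwnv pmfx toli ftsk
Hunk 4: at line 5 remove [uytw,caey,klqcw] add [yen] -> 12 lines: fapwj gym mzw jii jobll yxubv yen bcpm vwnv pmfx toli ftsk
Hunk 5: at line 6 remove [bcpm] add [ujsw] -> 12 lines: fapwj gym mzw jii jobll yxubv yen ujsw vwnv pmfx toli ftsk
Hunk 6: at line 3 remove [jii,jobll,yxubv] add [bwqkv,wvbvv] -> 11 lines: fapwj gym mzw bwqkv wvbvv yen ujsw vwnv pmfx toli ftsk
Hunk 7: at line 7 remove [vwnv,pmfx,toli] add [jvg,apd] -> 10 lines: fapwj gym mzw bwqkv wvbvv yen ujsw jvg apd ftsk
Final line 6: yen

Answer: yen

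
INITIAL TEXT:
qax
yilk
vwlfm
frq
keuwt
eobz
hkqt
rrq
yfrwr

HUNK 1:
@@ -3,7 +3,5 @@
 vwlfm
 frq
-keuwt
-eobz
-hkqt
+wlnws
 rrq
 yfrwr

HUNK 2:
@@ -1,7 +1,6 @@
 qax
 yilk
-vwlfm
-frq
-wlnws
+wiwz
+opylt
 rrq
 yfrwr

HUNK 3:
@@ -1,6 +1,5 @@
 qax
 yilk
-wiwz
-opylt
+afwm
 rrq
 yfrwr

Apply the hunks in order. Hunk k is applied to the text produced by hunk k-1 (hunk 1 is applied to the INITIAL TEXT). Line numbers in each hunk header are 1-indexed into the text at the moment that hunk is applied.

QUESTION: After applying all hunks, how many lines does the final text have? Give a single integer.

Answer: 5

Derivation:
Hunk 1: at line 3 remove [keuwt,eobz,hkqt] add [wlnws] -> 7 lines: qax yilk vwlfm frq wlnws rrq yfrwr
Hunk 2: at line 1 remove [vwlfm,frq,wlnws] add [wiwz,opylt] -> 6 lines: qax yilk wiwz opylt rrq yfrwr
Hunk 3: at line 1 remove [wiwz,opylt] add [afwm] -> 5 lines: qax yilk afwm rrq yfrwr
Final line count: 5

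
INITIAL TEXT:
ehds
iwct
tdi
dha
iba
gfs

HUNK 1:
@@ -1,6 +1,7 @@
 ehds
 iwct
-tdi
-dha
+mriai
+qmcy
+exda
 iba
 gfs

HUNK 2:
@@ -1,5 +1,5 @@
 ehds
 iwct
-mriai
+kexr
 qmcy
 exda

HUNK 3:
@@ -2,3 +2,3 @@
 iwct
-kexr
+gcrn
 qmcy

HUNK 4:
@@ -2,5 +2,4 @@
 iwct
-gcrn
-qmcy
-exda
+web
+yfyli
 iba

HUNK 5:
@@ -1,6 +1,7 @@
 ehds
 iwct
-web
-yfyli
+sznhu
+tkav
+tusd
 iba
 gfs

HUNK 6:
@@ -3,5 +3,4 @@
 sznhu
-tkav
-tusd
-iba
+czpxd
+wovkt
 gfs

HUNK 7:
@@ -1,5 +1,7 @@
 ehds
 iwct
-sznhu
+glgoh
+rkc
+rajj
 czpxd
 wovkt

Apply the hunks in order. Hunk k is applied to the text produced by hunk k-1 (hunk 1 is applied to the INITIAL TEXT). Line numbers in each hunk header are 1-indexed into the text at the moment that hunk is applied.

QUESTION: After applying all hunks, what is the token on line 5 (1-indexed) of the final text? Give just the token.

Answer: rajj

Derivation:
Hunk 1: at line 1 remove [tdi,dha] add [mriai,qmcy,exda] -> 7 lines: ehds iwct mriai qmcy exda iba gfs
Hunk 2: at line 1 remove [mriai] add [kexr] -> 7 lines: ehds iwct kexr qmcy exda iba gfs
Hunk 3: at line 2 remove [kexr] add [gcrn] -> 7 lines: ehds iwct gcrn qmcy exda iba gfs
Hunk 4: at line 2 remove [gcrn,qmcy,exda] add [web,yfyli] -> 6 lines: ehds iwct web yfyli iba gfs
Hunk 5: at line 1 remove [web,yfyli] add [sznhu,tkav,tusd] -> 7 lines: ehds iwct sznhu tkav tusd iba gfs
Hunk 6: at line 3 remove [tkav,tusd,iba] add [czpxd,wovkt] -> 6 lines: ehds iwct sznhu czpxd wovkt gfs
Hunk 7: at line 1 remove [sznhu] add [glgoh,rkc,rajj] -> 8 lines: ehds iwct glgoh rkc rajj czpxd wovkt gfs
Final line 5: rajj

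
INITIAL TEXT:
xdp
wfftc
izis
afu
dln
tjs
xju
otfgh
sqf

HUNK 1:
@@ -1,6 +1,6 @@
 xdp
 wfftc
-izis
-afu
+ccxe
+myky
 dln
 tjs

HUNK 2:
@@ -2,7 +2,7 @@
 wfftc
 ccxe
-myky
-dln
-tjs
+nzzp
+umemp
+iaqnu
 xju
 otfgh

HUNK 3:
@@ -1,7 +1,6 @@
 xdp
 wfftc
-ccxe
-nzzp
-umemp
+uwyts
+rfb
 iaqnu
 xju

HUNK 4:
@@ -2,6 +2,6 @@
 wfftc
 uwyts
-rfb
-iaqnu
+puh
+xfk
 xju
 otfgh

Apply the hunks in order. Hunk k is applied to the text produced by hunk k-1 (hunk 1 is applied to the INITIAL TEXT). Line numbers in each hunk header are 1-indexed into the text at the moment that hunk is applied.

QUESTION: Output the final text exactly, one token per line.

Hunk 1: at line 1 remove [izis,afu] add [ccxe,myky] -> 9 lines: xdp wfftc ccxe myky dln tjs xju otfgh sqf
Hunk 2: at line 2 remove [myky,dln,tjs] add [nzzp,umemp,iaqnu] -> 9 lines: xdp wfftc ccxe nzzp umemp iaqnu xju otfgh sqf
Hunk 3: at line 1 remove [ccxe,nzzp,umemp] add [uwyts,rfb] -> 8 lines: xdp wfftc uwyts rfb iaqnu xju otfgh sqf
Hunk 4: at line 2 remove [rfb,iaqnu] add [puh,xfk] -> 8 lines: xdp wfftc uwyts puh xfk xju otfgh sqf

Answer: xdp
wfftc
uwyts
puh
xfk
xju
otfgh
sqf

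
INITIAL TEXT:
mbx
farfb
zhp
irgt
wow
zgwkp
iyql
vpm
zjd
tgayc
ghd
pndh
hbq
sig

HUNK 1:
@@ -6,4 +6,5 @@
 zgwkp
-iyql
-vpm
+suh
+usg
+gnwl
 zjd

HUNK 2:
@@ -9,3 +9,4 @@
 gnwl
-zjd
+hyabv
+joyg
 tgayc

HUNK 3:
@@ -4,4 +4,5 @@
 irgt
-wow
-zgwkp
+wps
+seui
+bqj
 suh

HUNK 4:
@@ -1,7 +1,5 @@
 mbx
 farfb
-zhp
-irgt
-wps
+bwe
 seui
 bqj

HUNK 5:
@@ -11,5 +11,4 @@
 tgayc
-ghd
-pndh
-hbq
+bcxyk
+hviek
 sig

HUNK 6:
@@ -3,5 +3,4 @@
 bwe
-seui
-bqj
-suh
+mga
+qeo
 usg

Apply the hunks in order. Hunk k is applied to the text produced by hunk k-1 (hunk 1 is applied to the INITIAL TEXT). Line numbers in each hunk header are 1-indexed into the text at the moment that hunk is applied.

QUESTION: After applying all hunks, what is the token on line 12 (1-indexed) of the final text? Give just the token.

Hunk 1: at line 6 remove [iyql,vpm] add [suh,usg,gnwl] -> 15 lines: mbx farfb zhp irgt wow zgwkp suh usg gnwl zjd tgayc ghd pndh hbq sig
Hunk 2: at line 9 remove [zjd] add [hyabv,joyg] -> 16 lines: mbx farfb zhp irgt wow zgwkp suh usg gnwl hyabv joyg tgayc ghd pndh hbq sig
Hunk 3: at line 4 remove [wow,zgwkp] add [wps,seui,bqj] -> 17 lines: mbx farfb zhp irgt wps seui bqj suh usg gnwl hyabv joyg tgayc ghd pndh hbq sig
Hunk 4: at line 1 remove [zhp,irgt,wps] add [bwe] -> 15 lines: mbx farfb bwe seui bqj suh usg gnwl hyabv joyg tgayc ghd pndh hbq sig
Hunk 5: at line 11 remove [ghd,pndh,hbq] add [bcxyk,hviek] -> 14 lines: mbx farfb bwe seui bqj suh usg gnwl hyabv joyg tgayc bcxyk hviek sig
Hunk 6: at line 3 remove [seui,bqj,suh] add [mga,qeo] -> 13 lines: mbx farfb bwe mga qeo usg gnwl hyabv joyg tgayc bcxyk hviek sig
Final line 12: hviek

Answer: hviek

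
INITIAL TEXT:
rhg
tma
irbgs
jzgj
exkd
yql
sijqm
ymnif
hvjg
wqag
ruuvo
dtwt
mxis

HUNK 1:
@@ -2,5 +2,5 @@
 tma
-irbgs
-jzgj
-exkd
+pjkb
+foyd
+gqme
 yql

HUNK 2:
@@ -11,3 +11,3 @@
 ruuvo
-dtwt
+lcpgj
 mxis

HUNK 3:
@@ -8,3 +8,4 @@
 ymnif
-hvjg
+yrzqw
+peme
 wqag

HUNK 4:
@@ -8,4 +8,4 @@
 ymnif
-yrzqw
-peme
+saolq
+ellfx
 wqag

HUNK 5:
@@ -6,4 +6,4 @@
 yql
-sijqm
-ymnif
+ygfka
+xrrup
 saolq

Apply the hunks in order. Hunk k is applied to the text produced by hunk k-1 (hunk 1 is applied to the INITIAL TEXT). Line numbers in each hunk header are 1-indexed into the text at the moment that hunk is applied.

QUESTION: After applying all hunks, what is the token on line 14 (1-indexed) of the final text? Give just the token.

Hunk 1: at line 2 remove [irbgs,jzgj,exkd] add [pjkb,foyd,gqme] -> 13 lines: rhg tma pjkb foyd gqme yql sijqm ymnif hvjg wqag ruuvo dtwt mxis
Hunk 2: at line 11 remove [dtwt] add [lcpgj] -> 13 lines: rhg tma pjkb foyd gqme yql sijqm ymnif hvjg wqag ruuvo lcpgj mxis
Hunk 3: at line 8 remove [hvjg] add [yrzqw,peme] -> 14 lines: rhg tma pjkb foyd gqme yql sijqm ymnif yrzqw peme wqag ruuvo lcpgj mxis
Hunk 4: at line 8 remove [yrzqw,peme] add [saolq,ellfx] -> 14 lines: rhg tma pjkb foyd gqme yql sijqm ymnif saolq ellfx wqag ruuvo lcpgj mxis
Hunk 5: at line 6 remove [sijqm,ymnif] add [ygfka,xrrup] -> 14 lines: rhg tma pjkb foyd gqme yql ygfka xrrup saolq ellfx wqag ruuvo lcpgj mxis
Final line 14: mxis

Answer: mxis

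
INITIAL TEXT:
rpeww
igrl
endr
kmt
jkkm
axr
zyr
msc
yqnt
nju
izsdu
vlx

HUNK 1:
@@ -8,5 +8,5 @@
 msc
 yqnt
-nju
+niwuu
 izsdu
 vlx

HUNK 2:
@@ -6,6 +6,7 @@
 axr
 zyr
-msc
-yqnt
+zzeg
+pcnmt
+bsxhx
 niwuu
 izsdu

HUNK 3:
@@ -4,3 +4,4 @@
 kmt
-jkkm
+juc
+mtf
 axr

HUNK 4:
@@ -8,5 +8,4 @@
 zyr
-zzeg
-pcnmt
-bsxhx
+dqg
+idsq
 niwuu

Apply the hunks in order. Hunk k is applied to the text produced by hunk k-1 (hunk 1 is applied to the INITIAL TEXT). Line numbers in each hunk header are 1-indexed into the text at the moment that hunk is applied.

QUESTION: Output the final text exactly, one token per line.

Answer: rpeww
igrl
endr
kmt
juc
mtf
axr
zyr
dqg
idsq
niwuu
izsdu
vlx

Derivation:
Hunk 1: at line 8 remove [nju] add [niwuu] -> 12 lines: rpeww igrl endr kmt jkkm axr zyr msc yqnt niwuu izsdu vlx
Hunk 2: at line 6 remove [msc,yqnt] add [zzeg,pcnmt,bsxhx] -> 13 lines: rpeww igrl endr kmt jkkm axr zyr zzeg pcnmt bsxhx niwuu izsdu vlx
Hunk 3: at line 4 remove [jkkm] add [juc,mtf] -> 14 lines: rpeww igrl endr kmt juc mtf axr zyr zzeg pcnmt bsxhx niwuu izsdu vlx
Hunk 4: at line 8 remove [zzeg,pcnmt,bsxhx] add [dqg,idsq] -> 13 lines: rpeww igrl endr kmt juc mtf axr zyr dqg idsq niwuu izsdu vlx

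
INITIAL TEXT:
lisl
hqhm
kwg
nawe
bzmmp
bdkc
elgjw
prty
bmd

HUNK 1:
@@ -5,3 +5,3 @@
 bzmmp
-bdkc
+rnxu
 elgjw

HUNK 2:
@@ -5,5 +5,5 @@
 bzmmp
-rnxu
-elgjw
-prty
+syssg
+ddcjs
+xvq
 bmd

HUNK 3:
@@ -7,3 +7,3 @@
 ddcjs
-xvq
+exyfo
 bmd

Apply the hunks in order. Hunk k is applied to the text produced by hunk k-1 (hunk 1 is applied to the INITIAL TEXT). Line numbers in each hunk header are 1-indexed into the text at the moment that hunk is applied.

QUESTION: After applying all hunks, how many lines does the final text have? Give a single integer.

Hunk 1: at line 5 remove [bdkc] add [rnxu] -> 9 lines: lisl hqhm kwg nawe bzmmp rnxu elgjw prty bmd
Hunk 2: at line 5 remove [rnxu,elgjw,prty] add [syssg,ddcjs,xvq] -> 9 lines: lisl hqhm kwg nawe bzmmp syssg ddcjs xvq bmd
Hunk 3: at line 7 remove [xvq] add [exyfo] -> 9 lines: lisl hqhm kwg nawe bzmmp syssg ddcjs exyfo bmd
Final line count: 9

Answer: 9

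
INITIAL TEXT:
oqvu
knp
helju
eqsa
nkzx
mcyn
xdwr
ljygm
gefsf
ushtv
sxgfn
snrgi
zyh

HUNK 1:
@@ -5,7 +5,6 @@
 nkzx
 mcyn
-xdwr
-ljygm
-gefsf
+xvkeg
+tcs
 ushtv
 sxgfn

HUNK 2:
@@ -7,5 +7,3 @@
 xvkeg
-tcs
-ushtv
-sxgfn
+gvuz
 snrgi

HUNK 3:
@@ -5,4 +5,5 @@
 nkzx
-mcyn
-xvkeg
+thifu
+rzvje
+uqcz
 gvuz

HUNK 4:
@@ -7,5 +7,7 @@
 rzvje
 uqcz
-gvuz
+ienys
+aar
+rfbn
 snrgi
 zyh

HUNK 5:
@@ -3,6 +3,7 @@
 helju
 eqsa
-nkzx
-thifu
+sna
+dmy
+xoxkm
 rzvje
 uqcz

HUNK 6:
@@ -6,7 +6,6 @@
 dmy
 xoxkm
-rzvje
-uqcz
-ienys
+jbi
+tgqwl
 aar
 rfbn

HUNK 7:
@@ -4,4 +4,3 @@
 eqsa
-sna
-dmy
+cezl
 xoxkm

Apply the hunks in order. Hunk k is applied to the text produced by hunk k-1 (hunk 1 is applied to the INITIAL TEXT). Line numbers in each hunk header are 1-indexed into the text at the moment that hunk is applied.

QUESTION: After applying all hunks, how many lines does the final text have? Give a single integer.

Hunk 1: at line 5 remove [xdwr,ljygm,gefsf] add [xvkeg,tcs] -> 12 lines: oqvu knp helju eqsa nkzx mcyn xvkeg tcs ushtv sxgfn snrgi zyh
Hunk 2: at line 7 remove [tcs,ushtv,sxgfn] add [gvuz] -> 10 lines: oqvu knp helju eqsa nkzx mcyn xvkeg gvuz snrgi zyh
Hunk 3: at line 5 remove [mcyn,xvkeg] add [thifu,rzvje,uqcz] -> 11 lines: oqvu knp helju eqsa nkzx thifu rzvje uqcz gvuz snrgi zyh
Hunk 4: at line 7 remove [gvuz] add [ienys,aar,rfbn] -> 13 lines: oqvu knp helju eqsa nkzx thifu rzvje uqcz ienys aar rfbn snrgi zyh
Hunk 5: at line 3 remove [nkzx,thifu] add [sna,dmy,xoxkm] -> 14 lines: oqvu knp helju eqsa sna dmy xoxkm rzvje uqcz ienys aar rfbn snrgi zyh
Hunk 6: at line 6 remove [rzvje,uqcz,ienys] add [jbi,tgqwl] -> 13 lines: oqvu knp helju eqsa sna dmy xoxkm jbi tgqwl aar rfbn snrgi zyh
Hunk 7: at line 4 remove [sna,dmy] add [cezl] -> 12 lines: oqvu knp helju eqsa cezl xoxkm jbi tgqwl aar rfbn snrgi zyh
Final line count: 12

Answer: 12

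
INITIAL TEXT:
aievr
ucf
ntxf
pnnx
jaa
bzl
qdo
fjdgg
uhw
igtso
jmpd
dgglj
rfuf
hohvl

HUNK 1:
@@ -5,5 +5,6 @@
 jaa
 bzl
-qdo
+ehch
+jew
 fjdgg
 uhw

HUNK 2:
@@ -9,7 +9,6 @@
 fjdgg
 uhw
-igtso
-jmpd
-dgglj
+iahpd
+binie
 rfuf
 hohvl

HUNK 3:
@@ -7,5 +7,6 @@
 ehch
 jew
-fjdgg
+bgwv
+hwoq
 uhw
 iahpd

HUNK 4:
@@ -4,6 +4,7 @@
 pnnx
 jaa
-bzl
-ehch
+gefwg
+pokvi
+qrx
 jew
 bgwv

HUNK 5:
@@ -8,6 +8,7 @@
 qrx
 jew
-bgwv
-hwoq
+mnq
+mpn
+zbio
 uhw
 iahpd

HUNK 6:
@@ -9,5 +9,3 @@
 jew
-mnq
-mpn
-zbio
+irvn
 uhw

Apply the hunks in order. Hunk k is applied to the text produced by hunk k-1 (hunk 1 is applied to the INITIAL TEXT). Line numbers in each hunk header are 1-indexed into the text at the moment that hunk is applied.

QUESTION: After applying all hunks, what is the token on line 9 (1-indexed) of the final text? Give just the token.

Hunk 1: at line 5 remove [qdo] add [ehch,jew] -> 15 lines: aievr ucf ntxf pnnx jaa bzl ehch jew fjdgg uhw igtso jmpd dgglj rfuf hohvl
Hunk 2: at line 9 remove [igtso,jmpd,dgglj] add [iahpd,binie] -> 14 lines: aievr ucf ntxf pnnx jaa bzl ehch jew fjdgg uhw iahpd binie rfuf hohvl
Hunk 3: at line 7 remove [fjdgg] add [bgwv,hwoq] -> 15 lines: aievr ucf ntxf pnnx jaa bzl ehch jew bgwv hwoq uhw iahpd binie rfuf hohvl
Hunk 4: at line 4 remove [bzl,ehch] add [gefwg,pokvi,qrx] -> 16 lines: aievr ucf ntxf pnnx jaa gefwg pokvi qrx jew bgwv hwoq uhw iahpd binie rfuf hohvl
Hunk 5: at line 8 remove [bgwv,hwoq] add [mnq,mpn,zbio] -> 17 lines: aievr ucf ntxf pnnx jaa gefwg pokvi qrx jew mnq mpn zbio uhw iahpd binie rfuf hohvl
Hunk 6: at line 9 remove [mnq,mpn,zbio] add [irvn] -> 15 lines: aievr ucf ntxf pnnx jaa gefwg pokvi qrx jew irvn uhw iahpd binie rfuf hohvl
Final line 9: jew

Answer: jew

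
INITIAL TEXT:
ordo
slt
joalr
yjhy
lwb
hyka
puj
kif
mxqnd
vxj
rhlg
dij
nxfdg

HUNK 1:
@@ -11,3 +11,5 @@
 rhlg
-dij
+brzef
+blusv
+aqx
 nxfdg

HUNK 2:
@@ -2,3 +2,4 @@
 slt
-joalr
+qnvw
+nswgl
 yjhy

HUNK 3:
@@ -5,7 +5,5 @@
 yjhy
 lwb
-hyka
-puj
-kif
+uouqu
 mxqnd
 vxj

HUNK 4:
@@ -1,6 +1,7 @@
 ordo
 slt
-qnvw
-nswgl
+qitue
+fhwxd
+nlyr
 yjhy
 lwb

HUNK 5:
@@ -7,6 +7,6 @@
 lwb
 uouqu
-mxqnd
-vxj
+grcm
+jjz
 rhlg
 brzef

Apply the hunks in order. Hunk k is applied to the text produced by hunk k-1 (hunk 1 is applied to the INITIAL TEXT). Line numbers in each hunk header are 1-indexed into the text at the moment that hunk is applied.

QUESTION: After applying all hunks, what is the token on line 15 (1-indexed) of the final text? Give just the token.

Hunk 1: at line 11 remove [dij] add [brzef,blusv,aqx] -> 15 lines: ordo slt joalr yjhy lwb hyka puj kif mxqnd vxj rhlg brzef blusv aqx nxfdg
Hunk 2: at line 2 remove [joalr] add [qnvw,nswgl] -> 16 lines: ordo slt qnvw nswgl yjhy lwb hyka puj kif mxqnd vxj rhlg brzef blusv aqx nxfdg
Hunk 3: at line 5 remove [hyka,puj,kif] add [uouqu] -> 14 lines: ordo slt qnvw nswgl yjhy lwb uouqu mxqnd vxj rhlg brzef blusv aqx nxfdg
Hunk 4: at line 1 remove [qnvw,nswgl] add [qitue,fhwxd,nlyr] -> 15 lines: ordo slt qitue fhwxd nlyr yjhy lwb uouqu mxqnd vxj rhlg brzef blusv aqx nxfdg
Hunk 5: at line 7 remove [mxqnd,vxj] add [grcm,jjz] -> 15 lines: ordo slt qitue fhwxd nlyr yjhy lwb uouqu grcm jjz rhlg brzef blusv aqx nxfdg
Final line 15: nxfdg

Answer: nxfdg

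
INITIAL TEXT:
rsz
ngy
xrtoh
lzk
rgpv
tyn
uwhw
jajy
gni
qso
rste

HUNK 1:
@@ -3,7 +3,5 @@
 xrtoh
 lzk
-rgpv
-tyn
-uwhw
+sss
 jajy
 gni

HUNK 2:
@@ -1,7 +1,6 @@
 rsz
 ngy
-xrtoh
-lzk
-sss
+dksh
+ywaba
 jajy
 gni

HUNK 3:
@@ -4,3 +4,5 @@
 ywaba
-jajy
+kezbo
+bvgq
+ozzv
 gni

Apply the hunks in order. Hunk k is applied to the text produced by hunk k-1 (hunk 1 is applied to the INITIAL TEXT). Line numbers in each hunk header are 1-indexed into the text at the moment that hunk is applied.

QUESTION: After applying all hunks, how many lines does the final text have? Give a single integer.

Hunk 1: at line 3 remove [rgpv,tyn,uwhw] add [sss] -> 9 lines: rsz ngy xrtoh lzk sss jajy gni qso rste
Hunk 2: at line 1 remove [xrtoh,lzk,sss] add [dksh,ywaba] -> 8 lines: rsz ngy dksh ywaba jajy gni qso rste
Hunk 3: at line 4 remove [jajy] add [kezbo,bvgq,ozzv] -> 10 lines: rsz ngy dksh ywaba kezbo bvgq ozzv gni qso rste
Final line count: 10

Answer: 10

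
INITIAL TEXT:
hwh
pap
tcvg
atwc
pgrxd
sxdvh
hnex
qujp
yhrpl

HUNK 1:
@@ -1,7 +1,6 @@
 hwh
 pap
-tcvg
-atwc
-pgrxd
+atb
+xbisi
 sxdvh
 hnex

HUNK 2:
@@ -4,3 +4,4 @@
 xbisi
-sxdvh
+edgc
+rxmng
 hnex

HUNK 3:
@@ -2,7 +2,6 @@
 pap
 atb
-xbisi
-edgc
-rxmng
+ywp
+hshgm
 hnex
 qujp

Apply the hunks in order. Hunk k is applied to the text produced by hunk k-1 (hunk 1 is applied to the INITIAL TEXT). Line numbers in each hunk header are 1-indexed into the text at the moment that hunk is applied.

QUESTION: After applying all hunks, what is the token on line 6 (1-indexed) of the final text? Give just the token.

Hunk 1: at line 1 remove [tcvg,atwc,pgrxd] add [atb,xbisi] -> 8 lines: hwh pap atb xbisi sxdvh hnex qujp yhrpl
Hunk 2: at line 4 remove [sxdvh] add [edgc,rxmng] -> 9 lines: hwh pap atb xbisi edgc rxmng hnex qujp yhrpl
Hunk 3: at line 2 remove [xbisi,edgc,rxmng] add [ywp,hshgm] -> 8 lines: hwh pap atb ywp hshgm hnex qujp yhrpl
Final line 6: hnex

Answer: hnex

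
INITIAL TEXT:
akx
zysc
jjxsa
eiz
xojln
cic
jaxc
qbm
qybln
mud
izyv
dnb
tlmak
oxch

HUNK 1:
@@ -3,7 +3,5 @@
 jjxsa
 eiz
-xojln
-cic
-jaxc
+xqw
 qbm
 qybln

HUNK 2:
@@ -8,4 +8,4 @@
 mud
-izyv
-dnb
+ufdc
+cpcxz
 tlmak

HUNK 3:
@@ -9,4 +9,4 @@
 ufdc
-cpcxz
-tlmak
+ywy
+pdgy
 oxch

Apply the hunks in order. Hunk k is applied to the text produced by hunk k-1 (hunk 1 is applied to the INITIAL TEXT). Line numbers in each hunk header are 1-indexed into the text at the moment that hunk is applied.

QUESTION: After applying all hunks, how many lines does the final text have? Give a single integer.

Hunk 1: at line 3 remove [xojln,cic,jaxc] add [xqw] -> 12 lines: akx zysc jjxsa eiz xqw qbm qybln mud izyv dnb tlmak oxch
Hunk 2: at line 8 remove [izyv,dnb] add [ufdc,cpcxz] -> 12 lines: akx zysc jjxsa eiz xqw qbm qybln mud ufdc cpcxz tlmak oxch
Hunk 3: at line 9 remove [cpcxz,tlmak] add [ywy,pdgy] -> 12 lines: akx zysc jjxsa eiz xqw qbm qybln mud ufdc ywy pdgy oxch
Final line count: 12

Answer: 12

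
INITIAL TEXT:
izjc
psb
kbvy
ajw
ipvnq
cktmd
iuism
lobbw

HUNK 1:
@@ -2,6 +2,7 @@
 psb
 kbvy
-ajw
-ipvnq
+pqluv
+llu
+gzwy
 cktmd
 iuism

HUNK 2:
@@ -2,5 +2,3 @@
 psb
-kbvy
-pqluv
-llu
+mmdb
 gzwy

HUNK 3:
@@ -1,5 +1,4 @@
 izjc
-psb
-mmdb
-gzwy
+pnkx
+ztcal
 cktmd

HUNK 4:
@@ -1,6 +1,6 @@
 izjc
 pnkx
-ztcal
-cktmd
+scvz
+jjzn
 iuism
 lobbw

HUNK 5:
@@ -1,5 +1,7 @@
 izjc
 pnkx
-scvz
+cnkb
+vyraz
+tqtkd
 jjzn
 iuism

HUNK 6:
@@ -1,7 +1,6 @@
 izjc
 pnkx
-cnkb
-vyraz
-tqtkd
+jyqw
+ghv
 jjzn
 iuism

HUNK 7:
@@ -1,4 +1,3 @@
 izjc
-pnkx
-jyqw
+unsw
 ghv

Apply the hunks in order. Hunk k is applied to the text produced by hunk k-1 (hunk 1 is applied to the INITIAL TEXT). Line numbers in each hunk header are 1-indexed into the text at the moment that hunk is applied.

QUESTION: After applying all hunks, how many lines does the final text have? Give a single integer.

Hunk 1: at line 2 remove [ajw,ipvnq] add [pqluv,llu,gzwy] -> 9 lines: izjc psb kbvy pqluv llu gzwy cktmd iuism lobbw
Hunk 2: at line 2 remove [kbvy,pqluv,llu] add [mmdb] -> 7 lines: izjc psb mmdb gzwy cktmd iuism lobbw
Hunk 3: at line 1 remove [psb,mmdb,gzwy] add [pnkx,ztcal] -> 6 lines: izjc pnkx ztcal cktmd iuism lobbw
Hunk 4: at line 1 remove [ztcal,cktmd] add [scvz,jjzn] -> 6 lines: izjc pnkx scvz jjzn iuism lobbw
Hunk 5: at line 1 remove [scvz] add [cnkb,vyraz,tqtkd] -> 8 lines: izjc pnkx cnkb vyraz tqtkd jjzn iuism lobbw
Hunk 6: at line 1 remove [cnkb,vyraz,tqtkd] add [jyqw,ghv] -> 7 lines: izjc pnkx jyqw ghv jjzn iuism lobbw
Hunk 7: at line 1 remove [pnkx,jyqw] add [unsw] -> 6 lines: izjc unsw ghv jjzn iuism lobbw
Final line count: 6

Answer: 6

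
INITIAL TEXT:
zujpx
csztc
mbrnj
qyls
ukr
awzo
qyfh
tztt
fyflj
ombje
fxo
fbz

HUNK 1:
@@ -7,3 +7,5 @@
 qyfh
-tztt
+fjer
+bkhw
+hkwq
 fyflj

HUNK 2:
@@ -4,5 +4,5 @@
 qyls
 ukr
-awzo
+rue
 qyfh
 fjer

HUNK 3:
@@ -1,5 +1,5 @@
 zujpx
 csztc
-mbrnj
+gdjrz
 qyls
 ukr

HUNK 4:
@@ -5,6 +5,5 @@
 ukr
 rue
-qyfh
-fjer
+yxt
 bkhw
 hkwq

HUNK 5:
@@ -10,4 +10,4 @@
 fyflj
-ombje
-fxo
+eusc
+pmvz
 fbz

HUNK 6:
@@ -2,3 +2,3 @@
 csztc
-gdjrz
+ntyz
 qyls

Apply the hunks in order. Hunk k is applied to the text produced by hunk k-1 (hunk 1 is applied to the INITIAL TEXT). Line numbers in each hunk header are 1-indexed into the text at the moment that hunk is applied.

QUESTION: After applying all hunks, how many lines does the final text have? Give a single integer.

Hunk 1: at line 7 remove [tztt] add [fjer,bkhw,hkwq] -> 14 lines: zujpx csztc mbrnj qyls ukr awzo qyfh fjer bkhw hkwq fyflj ombje fxo fbz
Hunk 2: at line 4 remove [awzo] add [rue] -> 14 lines: zujpx csztc mbrnj qyls ukr rue qyfh fjer bkhw hkwq fyflj ombje fxo fbz
Hunk 3: at line 1 remove [mbrnj] add [gdjrz] -> 14 lines: zujpx csztc gdjrz qyls ukr rue qyfh fjer bkhw hkwq fyflj ombje fxo fbz
Hunk 4: at line 5 remove [qyfh,fjer] add [yxt] -> 13 lines: zujpx csztc gdjrz qyls ukr rue yxt bkhw hkwq fyflj ombje fxo fbz
Hunk 5: at line 10 remove [ombje,fxo] add [eusc,pmvz] -> 13 lines: zujpx csztc gdjrz qyls ukr rue yxt bkhw hkwq fyflj eusc pmvz fbz
Hunk 6: at line 2 remove [gdjrz] add [ntyz] -> 13 lines: zujpx csztc ntyz qyls ukr rue yxt bkhw hkwq fyflj eusc pmvz fbz
Final line count: 13

Answer: 13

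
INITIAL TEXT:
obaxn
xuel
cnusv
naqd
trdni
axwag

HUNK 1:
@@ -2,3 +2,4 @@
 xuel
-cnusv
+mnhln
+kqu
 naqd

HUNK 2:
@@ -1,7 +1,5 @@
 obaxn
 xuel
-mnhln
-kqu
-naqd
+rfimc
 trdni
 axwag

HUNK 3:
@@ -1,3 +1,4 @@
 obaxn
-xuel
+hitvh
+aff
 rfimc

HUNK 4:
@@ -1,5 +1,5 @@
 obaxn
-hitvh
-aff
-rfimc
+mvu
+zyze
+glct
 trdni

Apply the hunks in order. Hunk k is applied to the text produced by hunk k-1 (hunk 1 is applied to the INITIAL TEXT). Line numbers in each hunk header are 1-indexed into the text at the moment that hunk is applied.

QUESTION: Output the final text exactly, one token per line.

Hunk 1: at line 2 remove [cnusv] add [mnhln,kqu] -> 7 lines: obaxn xuel mnhln kqu naqd trdni axwag
Hunk 2: at line 1 remove [mnhln,kqu,naqd] add [rfimc] -> 5 lines: obaxn xuel rfimc trdni axwag
Hunk 3: at line 1 remove [xuel] add [hitvh,aff] -> 6 lines: obaxn hitvh aff rfimc trdni axwag
Hunk 4: at line 1 remove [hitvh,aff,rfimc] add [mvu,zyze,glct] -> 6 lines: obaxn mvu zyze glct trdni axwag

Answer: obaxn
mvu
zyze
glct
trdni
axwag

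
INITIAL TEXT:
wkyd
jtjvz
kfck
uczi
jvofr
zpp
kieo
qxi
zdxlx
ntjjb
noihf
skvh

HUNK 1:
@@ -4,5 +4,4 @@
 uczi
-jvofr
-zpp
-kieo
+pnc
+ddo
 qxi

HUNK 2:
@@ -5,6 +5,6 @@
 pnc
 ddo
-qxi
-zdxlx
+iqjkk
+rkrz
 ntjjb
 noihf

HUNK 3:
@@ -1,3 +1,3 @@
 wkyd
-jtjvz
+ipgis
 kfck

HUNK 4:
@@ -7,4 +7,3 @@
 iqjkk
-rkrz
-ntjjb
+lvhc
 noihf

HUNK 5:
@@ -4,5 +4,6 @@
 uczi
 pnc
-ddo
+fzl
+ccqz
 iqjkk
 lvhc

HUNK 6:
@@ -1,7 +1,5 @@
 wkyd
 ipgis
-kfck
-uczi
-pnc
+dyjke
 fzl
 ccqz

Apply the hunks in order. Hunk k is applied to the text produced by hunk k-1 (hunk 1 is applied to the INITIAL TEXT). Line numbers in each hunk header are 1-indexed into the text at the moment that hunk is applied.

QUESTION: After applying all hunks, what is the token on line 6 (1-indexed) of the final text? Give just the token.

Hunk 1: at line 4 remove [jvofr,zpp,kieo] add [pnc,ddo] -> 11 lines: wkyd jtjvz kfck uczi pnc ddo qxi zdxlx ntjjb noihf skvh
Hunk 2: at line 5 remove [qxi,zdxlx] add [iqjkk,rkrz] -> 11 lines: wkyd jtjvz kfck uczi pnc ddo iqjkk rkrz ntjjb noihf skvh
Hunk 3: at line 1 remove [jtjvz] add [ipgis] -> 11 lines: wkyd ipgis kfck uczi pnc ddo iqjkk rkrz ntjjb noihf skvh
Hunk 4: at line 7 remove [rkrz,ntjjb] add [lvhc] -> 10 lines: wkyd ipgis kfck uczi pnc ddo iqjkk lvhc noihf skvh
Hunk 5: at line 4 remove [ddo] add [fzl,ccqz] -> 11 lines: wkyd ipgis kfck uczi pnc fzl ccqz iqjkk lvhc noihf skvh
Hunk 6: at line 1 remove [kfck,uczi,pnc] add [dyjke] -> 9 lines: wkyd ipgis dyjke fzl ccqz iqjkk lvhc noihf skvh
Final line 6: iqjkk

Answer: iqjkk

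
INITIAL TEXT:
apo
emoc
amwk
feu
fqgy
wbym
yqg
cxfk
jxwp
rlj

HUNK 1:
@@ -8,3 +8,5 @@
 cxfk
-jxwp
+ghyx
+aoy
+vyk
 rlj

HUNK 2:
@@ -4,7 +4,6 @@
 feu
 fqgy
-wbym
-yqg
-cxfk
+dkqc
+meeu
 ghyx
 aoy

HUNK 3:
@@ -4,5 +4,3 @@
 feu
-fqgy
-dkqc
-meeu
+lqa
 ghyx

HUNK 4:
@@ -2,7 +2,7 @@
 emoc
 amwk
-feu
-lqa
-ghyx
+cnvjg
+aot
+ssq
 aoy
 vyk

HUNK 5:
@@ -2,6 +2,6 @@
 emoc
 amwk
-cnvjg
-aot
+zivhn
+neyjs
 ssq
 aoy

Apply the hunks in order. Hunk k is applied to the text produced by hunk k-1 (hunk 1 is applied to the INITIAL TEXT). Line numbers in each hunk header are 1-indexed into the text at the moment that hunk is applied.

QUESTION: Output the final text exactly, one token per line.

Hunk 1: at line 8 remove [jxwp] add [ghyx,aoy,vyk] -> 12 lines: apo emoc amwk feu fqgy wbym yqg cxfk ghyx aoy vyk rlj
Hunk 2: at line 4 remove [wbym,yqg,cxfk] add [dkqc,meeu] -> 11 lines: apo emoc amwk feu fqgy dkqc meeu ghyx aoy vyk rlj
Hunk 3: at line 4 remove [fqgy,dkqc,meeu] add [lqa] -> 9 lines: apo emoc amwk feu lqa ghyx aoy vyk rlj
Hunk 4: at line 2 remove [feu,lqa,ghyx] add [cnvjg,aot,ssq] -> 9 lines: apo emoc amwk cnvjg aot ssq aoy vyk rlj
Hunk 5: at line 2 remove [cnvjg,aot] add [zivhn,neyjs] -> 9 lines: apo emoc amwk zivhn neyjs ssq aoy vyk rlj

Answer: apo
emoc
amwk
zivhn
neyjs
ssq
aoy
vyk
rlj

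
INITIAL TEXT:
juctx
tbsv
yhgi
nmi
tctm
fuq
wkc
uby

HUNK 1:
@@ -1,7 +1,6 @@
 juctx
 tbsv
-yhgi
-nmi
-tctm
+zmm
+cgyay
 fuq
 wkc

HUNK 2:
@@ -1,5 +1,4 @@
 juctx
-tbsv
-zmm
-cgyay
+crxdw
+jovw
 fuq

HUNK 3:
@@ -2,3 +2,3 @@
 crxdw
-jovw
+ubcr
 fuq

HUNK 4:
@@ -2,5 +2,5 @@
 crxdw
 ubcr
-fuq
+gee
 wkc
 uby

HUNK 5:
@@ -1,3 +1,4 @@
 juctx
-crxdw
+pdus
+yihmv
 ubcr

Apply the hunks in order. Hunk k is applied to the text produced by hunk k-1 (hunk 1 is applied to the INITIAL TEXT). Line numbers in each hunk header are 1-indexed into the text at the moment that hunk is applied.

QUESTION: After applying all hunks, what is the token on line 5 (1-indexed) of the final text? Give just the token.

Hunk 1: at line 1 remove [yhgi,nmi,tctm] add [zmm,cgyay] -> 7 lines: juctx tbsv zmm cgyay fuq wkc uby
Hunk 2: at line 1 remove [tbsv,zmm,cgyay] add [crxdw,jovw] -> 6 lines: juctx crxdw jovw fuq wkc uby
Hunk 3: at line 2 remove [jovw] add [ubcr] -> 6 lines: juctx crxdw ubcr fuq wkc uby
Hunk 4: at line 2 remove [fuq] add [gee] -> 6 lines: juctx crxdw ubcr gee wkc uby
Hunk 5: at line 1 remove [crxdw] add [pdus,yihmv] -> 7 lines: juctx pdus yihmv ubcr gee wkc uby
Final line 5: gee

Answer: gee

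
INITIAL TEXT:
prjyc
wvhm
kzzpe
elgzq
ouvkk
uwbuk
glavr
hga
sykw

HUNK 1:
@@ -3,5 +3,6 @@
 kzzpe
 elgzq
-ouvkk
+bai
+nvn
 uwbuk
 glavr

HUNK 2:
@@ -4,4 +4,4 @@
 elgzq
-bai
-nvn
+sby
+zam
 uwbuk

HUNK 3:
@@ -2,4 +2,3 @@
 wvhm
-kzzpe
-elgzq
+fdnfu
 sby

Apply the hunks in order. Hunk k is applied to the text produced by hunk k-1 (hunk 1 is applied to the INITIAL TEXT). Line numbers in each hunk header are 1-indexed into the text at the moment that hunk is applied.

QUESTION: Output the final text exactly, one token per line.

Answer: prjyc
wvhm
fdnfu
sby
zam
uwbuk
glavr
hga
sykw

Derivation:
Hunk 1: at line 3 remove [ouvkk] add [bai,nvn] -> 10 lines: prjyc wvhm kzzpe elgzq bai nvn uwbuk glavr hga sykw
Hunk 2: at line 4 remove [bai,nvn] add [sby,zam] -> 10 lines: prjyc wvhm kzzpe elgzq sby zam uwbuk glavr hga sykw
Hunk 3: at line 2 remove [kzzpe,elgzq] add [fdnfu] -> 9 lines: prjyc wvhm fdnfu sby zam uwbuk glavr hga sykw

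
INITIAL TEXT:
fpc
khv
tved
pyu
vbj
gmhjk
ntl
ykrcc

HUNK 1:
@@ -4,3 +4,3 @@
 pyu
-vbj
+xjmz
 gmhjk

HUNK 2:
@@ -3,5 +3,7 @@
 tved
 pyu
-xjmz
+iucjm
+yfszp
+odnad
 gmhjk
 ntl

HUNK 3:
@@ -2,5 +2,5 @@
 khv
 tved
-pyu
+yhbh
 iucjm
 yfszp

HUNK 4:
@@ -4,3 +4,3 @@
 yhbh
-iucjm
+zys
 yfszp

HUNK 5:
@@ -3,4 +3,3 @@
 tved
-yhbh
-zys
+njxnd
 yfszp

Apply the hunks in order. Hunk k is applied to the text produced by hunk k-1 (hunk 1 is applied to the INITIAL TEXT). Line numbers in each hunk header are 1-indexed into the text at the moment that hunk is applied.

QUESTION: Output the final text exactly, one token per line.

Answer: fpc
khv
tved
njxnd
yfszp
odnad
gmhjk
ntl
ykrcc

Derivation:
Hunk 1: at line 4 remove [vbj] add [xjmz] -> 8 lines: fpc khv tved pyu xjmz gmhjk ntl ykrcc
Hunk 2: at line 3 remove [xjmz] add [iucjm,yfszp,odnad] -> 10 lines: fpc khv tved pyu iucjm yfszp odnad gmhjk ntl ykrcc
Hunk 3: at line 2 remove [pyu] add [yhbh] -> 10 lines: fpc khv tved yhbh iucjm yfszp odnad gmhjk ntl ykrcc
Hunk 4: at line 4 remove [iucjm] add [zys] -> 10 lines: fpc khv tved yhbh zys yfszp odnad gmhjk ntl ykrcc
Hunk 5: at line 3 remove [yhbh,zys] add [njxnd] -> 9 lines: fpc khv tved njxnd yfszp odnad gmhjk ntl ykrcc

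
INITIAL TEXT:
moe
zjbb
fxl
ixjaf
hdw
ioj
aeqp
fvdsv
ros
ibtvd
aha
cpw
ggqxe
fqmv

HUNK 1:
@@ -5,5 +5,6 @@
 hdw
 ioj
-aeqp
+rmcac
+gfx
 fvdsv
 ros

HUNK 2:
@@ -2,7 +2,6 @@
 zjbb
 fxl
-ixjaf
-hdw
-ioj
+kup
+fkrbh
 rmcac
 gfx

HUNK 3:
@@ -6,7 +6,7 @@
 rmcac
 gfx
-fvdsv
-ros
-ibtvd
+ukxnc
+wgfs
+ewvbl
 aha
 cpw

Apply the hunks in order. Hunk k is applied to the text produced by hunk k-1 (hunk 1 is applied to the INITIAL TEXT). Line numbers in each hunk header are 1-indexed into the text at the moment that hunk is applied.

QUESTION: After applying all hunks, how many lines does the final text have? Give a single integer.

Answer: 14

Derivation:
Hunk 1: at line 5 remove [aeqp] add [rmcac,gfx] -> 15 lines: moe zjbb fxl ixjaf hdw ioj rmcac gfx fvdsv ros ibtvd aha cpw ggqxe fqmv
Hunk 2: at line 2 remove [ixjaf,hdw,ioj] add [kup,fkrbh] -> 14 lines: moe zjbb fxl kup fkrbh rmcac gfx fvdsv ros ibtvd aha cpw ggqxe fqmv
Hunk 3: at line 6 remove [fvdsv,ros,ibtvd] add [ukxnc,wgfs,ewvbl] -> 14 lines: moe zjbb fxl kup fkrbh rmcac gfx ukxnc wgfs ewvbl aha cpw ggqxe fqmv
Final line count: 14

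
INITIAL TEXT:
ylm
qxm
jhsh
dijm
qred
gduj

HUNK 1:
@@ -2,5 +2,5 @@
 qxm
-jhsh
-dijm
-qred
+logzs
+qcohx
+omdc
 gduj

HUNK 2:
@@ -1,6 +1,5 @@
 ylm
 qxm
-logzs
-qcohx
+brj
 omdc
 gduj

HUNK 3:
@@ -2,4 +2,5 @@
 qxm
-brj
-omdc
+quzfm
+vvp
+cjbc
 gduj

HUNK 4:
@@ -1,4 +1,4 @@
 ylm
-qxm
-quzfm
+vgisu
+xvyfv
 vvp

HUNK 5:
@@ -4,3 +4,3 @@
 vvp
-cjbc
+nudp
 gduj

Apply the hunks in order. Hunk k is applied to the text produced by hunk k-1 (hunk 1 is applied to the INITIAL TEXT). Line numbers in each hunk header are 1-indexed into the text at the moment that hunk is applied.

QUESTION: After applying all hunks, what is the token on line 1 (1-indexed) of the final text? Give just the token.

Answer: ylm

Derivation:
Hunk 1: at line 2 remove [jhsh,dijm,qred] add [logzs,qcohx,omdc] -> 6 lines: ylm qxm logzs qcohx omdc gduj
Hunk 2: at line 1 remove [logzs,qcohx] add [brj] -> 5 lines: ylm qxm brj omdc gduj
Hunk 3: at line 2 remove [brj,omdc] add [quzfm,vvp,cjbc] -> 6 lines: ylm qxm quzfm vvp cjbc gduj
Hunk 4: at line 1 remove [qxm,quzfm] add [vgisu,xvyfv] -> 6 lines: ylm vgisu xvyfv vvp cjbc gduj
Hunk 5: at line 4 remove [cjbc] add [nudp] -> 6 lines: ylm vgisu xvyfv vvp nudp gduj
Final line 1: ylm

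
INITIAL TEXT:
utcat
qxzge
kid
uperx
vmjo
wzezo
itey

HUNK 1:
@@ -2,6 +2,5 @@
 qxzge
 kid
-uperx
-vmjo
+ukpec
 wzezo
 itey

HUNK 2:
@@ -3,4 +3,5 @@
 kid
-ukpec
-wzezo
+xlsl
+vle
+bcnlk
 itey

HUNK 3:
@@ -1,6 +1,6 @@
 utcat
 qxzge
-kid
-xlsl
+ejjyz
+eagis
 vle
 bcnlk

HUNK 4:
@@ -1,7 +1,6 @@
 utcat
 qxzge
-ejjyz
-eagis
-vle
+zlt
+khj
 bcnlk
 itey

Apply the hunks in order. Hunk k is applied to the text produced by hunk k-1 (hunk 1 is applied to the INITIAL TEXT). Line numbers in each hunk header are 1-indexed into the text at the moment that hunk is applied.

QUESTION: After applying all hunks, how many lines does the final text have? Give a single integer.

Hunk 1: at line 2 remove [uperx,vmjo] add [ukpec] -> 6 lines: utcat qxzge kid ukpec wzezo itey
Hunk 2: at line 3 remove [ukpec,wzezo] add [xlsl,vle,bcnlk] -> 7 lines: utcat qxzge kid xlsl vle bcnlk itey
Hunk 3: at line 1 remove [kid,xlsl] add [ejjyz,eagis] -> 7 lines: utcat qxzge ejjyz eagis vle bcnlk itey
Hunk 4: at line 1 remove [ejjyz,eagis,vle] add [zlt,khj] -> 6 lines: utcat qxzge zlt khj bcnlk itey
Final line count: 6

Answer: 6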